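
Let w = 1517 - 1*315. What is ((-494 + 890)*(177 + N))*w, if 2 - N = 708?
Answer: -251799768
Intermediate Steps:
N = -706 (N = 2 - 1*708 = 2 - 708 = -706)
w = 1202 (w = 1517 - 315 = 1202)
((-494 + 890)*(177 + N))*w = ((-494 + 890)*(177 - 706))*1202 = (396*(-529))*1202 = -209484*1202 = -251799768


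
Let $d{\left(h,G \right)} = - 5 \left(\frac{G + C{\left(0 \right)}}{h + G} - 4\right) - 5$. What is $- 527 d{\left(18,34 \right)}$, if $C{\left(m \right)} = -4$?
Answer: $- \frac{166005}{26} \approx -6384.8$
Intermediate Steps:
$d{\left(h,G \right)} = 15 - \frac{5 \left(-4 + G\right)}{G + h}$ ($d{\left(h,G \right)} = - 5 \left(\frac{G - 4}{h + G} - 4\right) - 5 = - 5 \left(\frac{-4 + G}{G + h} - 4\right) - 5 = - 5 \left(-4 + \frac{-4 + G}{G + h}\right) - 5 = \left(20 - \frac{5 \left(-4 + G\right)}{G + h}\right) - 5 = 15 - \frac{5 \left(-4 + G\right)}{G + h}$)
$- 527 d{\left(18,34 \right)} = - 527 \frac{5 \left(4 + 2 \cdot 34 + 3 \cdot 18\right)}{34 + 18} = - 527 \frac{5 \left(4 + 68 + 54\right)}{52} = - 527 \cdot 5 \cdot \frac{1}{52} \cdot 126 = \left(-527\right) \frac{315}{26} = - \frac{166005}{26}$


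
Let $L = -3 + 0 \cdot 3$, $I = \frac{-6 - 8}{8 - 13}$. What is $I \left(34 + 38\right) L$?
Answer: $- \frac{3024}{5} \approx -604.8$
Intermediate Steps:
$I = \frac{14}{5}$ ($I = - \frac{14}{-5} = \left(-14\right) \left(- \frac{1}{5}\right) = \frac{14}{5} \approx 2.8$)
$L = -3$ ($L = -3 + 0 = -3$)
$I \left(34 + 38\right) L = \frac{14 \left(34 + 38\right)}{5} \left(-3\right) = \frac{14}{5} \cdot 72 \left(-3\right) = \frac{1008}{5} \left(-3\right) = - \frac{3024}{5}$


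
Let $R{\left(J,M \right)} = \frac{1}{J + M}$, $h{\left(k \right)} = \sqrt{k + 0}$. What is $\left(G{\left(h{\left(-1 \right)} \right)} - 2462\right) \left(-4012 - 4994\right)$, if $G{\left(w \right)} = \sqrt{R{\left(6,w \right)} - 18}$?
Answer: $22172772 - \frac{9006 \sqrt{-24420 - 37 i}}{37} \approx 2.2173 \cdot 10^{7} + 38037.0 i$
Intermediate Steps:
$h{\left(k \right)} = \sqrt{k}$
$G{\left(w \right)} = \sqrt{-18 + \frac{1}{6 + w}}$ ($G{\left(w \right)} = \sqrt{\frac{1}{6 + w} - 18} = \sqrt{-18 + \frac{1}{6 + w}}$)
$\left(G{\left(h{\left(-1 \right)} \right)} - 2462\right) \left(-4012 - 4994\right) = \left(\sqrt{\frac{-107 - 18 \sqrt{-1}}{6 + \sqrt{-1}}} - 2462\right) \left(-4012 - 4994\right) = \left(\sqrt{\frac{-107 - 18 i}{6 + i}} - 2462\right) \left(-9006\right) = \left(\sqrt{\frac{6 - i}{37} \left(-107 - 18 i\right)} - 2462\right) \left(-9006\right) = \left(\sqrt{\frac{\left(-107 - 18 i\right) \left(6 - i\right)}{37}} - 2462\right) \left(-9006\right) = \left(\frac{\sqrt{37} \sqrt{\left(-107 - 18 i\right) \left(6 - i\right)}}{37} - 2462\right) \left(-9006\right) = \left(-2462 + \frac{\sqrt{37} \sqrt{\left(-107 - 18 i\right) \left(6 - i\right)}}{37}\right) \left(-9006\right) = 22172772 - \frac{9006 \sqrt{37} \sqrt{\left(-107 - 18 i\right) \left(6 - i\right)}}{37}$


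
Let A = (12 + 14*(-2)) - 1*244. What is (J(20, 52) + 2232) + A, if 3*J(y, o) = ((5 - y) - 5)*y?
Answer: 5516/3 ≈ 1838.7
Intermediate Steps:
A = -260 (A = (12 - 28) - 244 = -16 - 244 = -260)
J(y, o) = -y**2/3 (J(y, o) = (((5 - y) - 5)*y)/3 = ((-y)*y)/3 = (-y**2)/3 = -y**2/3)
(J(20, 52) + 2232) + A = (-1/3*20**2 + 2232) - 260 = (-1/3*400 + 2232) - 260 = (-400/3 + 2232) - 260 = 6296/3 - 260 = 5516/3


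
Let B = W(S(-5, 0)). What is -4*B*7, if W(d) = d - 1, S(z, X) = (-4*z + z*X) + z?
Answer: -392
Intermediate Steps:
S(z, X) = -3*z + X*z (S(z, X) = (-4*z + X*z) + z = -3*z + X*z)
W(d) = -1 + d
B = 14 (B = -1 - 5*(-3 + 0) = -1 - 5*(-3) = -1 + 15 = 14)
-4*B*7 = -4*14*7 = -56*7 = -392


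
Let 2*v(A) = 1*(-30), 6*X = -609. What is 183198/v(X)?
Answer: -61066/5 ≈ -12213.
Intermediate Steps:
X = -203/2 (X = (⅙)*(-609) = -203/2 ≈ -101.50)
v(A) = -15 (v(A) = (1*(-30))/2 = (½)*(-30) = -15)
183198/v(X) = 183198/(-15) = 183198*(-1/15) = -61066/5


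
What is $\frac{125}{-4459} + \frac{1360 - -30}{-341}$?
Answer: $- \frac{6240635}{1520519} \approx -4.1043$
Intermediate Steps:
$\frac{125}{-4459} + \frac{1360 - -30}{-341} = 125 \left(- \frac{1}{4459}\right) + \left(1360 + 30\right) \left(- \frac{1}{341}\right) = - \frac{125}{4459} + 1390 \left(- \frac{1}{341}\right) = - \frac{125}{4459} - \frac{1390}{341} = - \frac{6240635}{1520519}$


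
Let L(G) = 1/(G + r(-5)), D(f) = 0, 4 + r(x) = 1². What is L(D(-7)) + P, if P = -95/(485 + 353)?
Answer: -1123/2514 ≈ -0.44670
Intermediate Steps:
r(x) = -3 (r(x) = -4 + 1² = -4 + 1 = -3)
L(G) = 1/(-3 + G) (L(G) = 1/(G - 3) = 1/(-3 + G))
P = -95/838 ≈ -0.11337
L(D(-7)) + P = 1/(-3 + 0) - 95/838 = 1/(-3) - 95/838 = -⅓ - 95/838 = -1123/2514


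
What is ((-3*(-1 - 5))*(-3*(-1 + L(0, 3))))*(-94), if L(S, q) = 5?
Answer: 20304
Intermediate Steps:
((-3*(-1 - 5))*(-3*(-1 + L(0, 3))))*(-94) = ((-3*(-1 - 5))*(-3*(-1 + 5)))*(-94) = ((-3*(-6))*(-3*4))*(-94) = (18*(-12))*(-94) = -216*(-94) = 20304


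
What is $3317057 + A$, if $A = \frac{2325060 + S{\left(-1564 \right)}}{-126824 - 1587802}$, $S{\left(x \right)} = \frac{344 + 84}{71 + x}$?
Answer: $\frac{4245726103489537}{1279968309} \approx 3.3171 \cdot 10^{6}$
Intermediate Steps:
$S{\left(x \right)} = \frac{428}{71 + x}$
$A = - \frac{1735657076}{1279968309}$ ($A = \frac{2325060 + \frac{428}{71 - 1564}}{-126824 - 1587802} = \frac{2325060 + \frac{428}{-1493}}{-1714626} = \left(2325060 + 428 \left(- \frac{1}{1493}\right)\right) \left(- \frac{1}{1714626}\right) = \left(2325060 - \frac{428}{1493}\right) \left(- \frac{1}{1714626}\right) = \frac{3471314152}{1493} \left(- \frac{1}{1714626}\right) = - \frac{1735657076}{1279968309} \approx -1.356$)
$3317057 + A = 3317057 - \frac{1735657076}{1279968309} = \frac{4245726103489537}{1279968309}$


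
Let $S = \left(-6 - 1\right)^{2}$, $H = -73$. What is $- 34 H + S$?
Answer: $2531$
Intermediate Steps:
$S = 49$ ($S = \left(-7\right)^{2} = 49$)
$- 34 H + S = \left(-34\right) \left(-73\right) + 49 = 2482 + 49 = 2531$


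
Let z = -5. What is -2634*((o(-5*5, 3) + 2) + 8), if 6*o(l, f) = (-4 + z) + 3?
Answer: -23706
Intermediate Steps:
o(l, f) = -1 (o(l, f) = ((-4 - 5) + 3)/6 = (-9 + 3)/6 = (⅙)*(-6) = -1)
-2634*((o(-5*5, 3) + 2) + 8) = -2634*((-1 + 2) + 8) = -2634*(1 + 8) = -2634*9 = -23706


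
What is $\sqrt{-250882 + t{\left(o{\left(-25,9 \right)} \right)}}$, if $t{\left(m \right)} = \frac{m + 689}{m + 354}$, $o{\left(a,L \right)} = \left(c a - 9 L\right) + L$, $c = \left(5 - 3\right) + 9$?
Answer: $\frac{2 i \sqrt{3072706}}{7} \approx 500.83 i$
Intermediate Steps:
$c = 11$ ($c = 2 + 9 = 11$)
$o{\left(a,L \right)} = - 8 L + 11 a$ ($o{\left(a,L \right)} = \left(11 a - 9 L\right) + L = \left(- 9 L + 11 a\right) + L = - 8 L + 11 a$)
$t{\left(m \right)} = \frac{689 + m}{354 + m}$
$\sqrt{-250882 + t{\left(o{\left(-25,9 \right)} \right)}} = \sqrt{-250882 + \frac{689 + \left(\left(-8\right) 9 + 11 \left(-25\right)\right)}{354 + \left(\left(-8\right) 9 + 11 \left(-25\right)\right)}} = \sqrt{-250882 + \frac{689 - 347}{354 - 347}} = \sqrt{-250882 + \frac{1}{7} \cdot 342} = \sqrt{-250882 + \frac{342}{7}} = \sqrt{- \frac{1755832}{7}} = \frac{2 i \sqrt{3072706}}{7}$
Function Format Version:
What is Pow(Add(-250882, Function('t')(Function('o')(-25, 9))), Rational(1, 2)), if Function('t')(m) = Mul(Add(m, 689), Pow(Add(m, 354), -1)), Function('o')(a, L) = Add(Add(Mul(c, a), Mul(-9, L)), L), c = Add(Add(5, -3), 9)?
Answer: Mul(Rational(2, 7), I, Pow(3072706, Rational(1, 2))) ≈ Mul(500.83, I)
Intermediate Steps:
c = 11 (c = Add(2, 9) = 11)
Function('o')(a, L) = Add(Mul(-8, L), Mul(11, a)) (Function('o')(a, L) = Add(Add(Mul(11, a), Mul(-9, L)), L) = Add(Add(Mul(-9, L), Mul(11, a)), L) = Add(Mul(-8, L), Mul(11, a)))
Function('t')(m) = Mul(Pow(Add(354, m), -1), Add(689, m)) (Function('t')(m) = Mul(Add(689, m), Pow(Add(354, m), -1)) = Mul(Pow(Add(354, m), -1), Add(689, m)))
Pow(Add(-250882, Function('t')(Function('o')(-25, 9))), Rational(1, 2)) = Pow(Add(-250882, Mul(Pow(Add(354, Add(Mul(-8, 9), Mul(11, -25))), -1), Add(689, Add(Mul(-8, 9), Mul(11, -25))))), Rational(1, 2)) = Pow(Add(-250882, Mul(Pow(Add(354, Add(-72, -275)), -1), Add(689, Add(-72, -275)))), Rational(1, 2)) = Pow(Add(-250882, Mul(Pow(Add(354, -347), -1), Add(689, -347))), Rational(1, 2)) = Pow(Add(-250882, Mul(Pow(7, -1), 342)), Rational(1, 2)) = Pow(Add(-250882, Mul(Rational(1, 7), 342)), Rational(1, 2)) = Pow(Add(-250882, Rational(342, 7)), Rational(1, 2)) = Pow(Rational(-1755832, 7), Rational(1, 2)) = Mul(Rational(2, 7), I, Pow(3072706, Rational(1, 2)))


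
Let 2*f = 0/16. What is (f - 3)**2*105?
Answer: 945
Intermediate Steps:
f = 0 (f = (0/16)/2 = (0*(1/16))/2 = (1/2)*0 = 0)
(f - 3)**2*105 = (0 - 3)**2*105 = (-3)**2*105 = 9*105 = 945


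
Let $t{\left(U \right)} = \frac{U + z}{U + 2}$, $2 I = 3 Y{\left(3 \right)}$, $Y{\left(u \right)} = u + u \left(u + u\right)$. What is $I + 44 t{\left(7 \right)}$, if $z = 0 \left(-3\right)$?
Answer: $\frac{1183}{18} \approx 65.722$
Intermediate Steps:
$Y{\left(u \right)} = u + 2 u^{2}$ ($Y{\left(u \right)} = u + u 2 u = u + 2 u^{2}$)
$z = 0$
$I = \frac{63}{2}$ ($I = \frac{3 \cdot 3 \left(1 + 2 \cdot 3\right)}{2} = \frac{3 \cdot 3 \left(1 + 6\right)}{2} = \frac{3 \cdot 3 \cdot 7}{2} = \frac{3 \cdot 21}{2} = \frac{1}{2} \cdot 63 = \frac{63}{2} \approx 31.5$)
$t{\left(U \right)} = \frac{U}{2 + U}$ ($t{\left(U \right)} = \frac{U + 0}{U + 2} = \frac{U}{2 + U}$)
$I + 44 t{\left(7 \right)} = \frac{63}{2} + 44 \frac{7}{2 + 7} = \frac{63}{2} + 44 \cdot \frac{7}{9} = \frac{63}{2} + \frac{308}{9} = \frac{1183}{18}$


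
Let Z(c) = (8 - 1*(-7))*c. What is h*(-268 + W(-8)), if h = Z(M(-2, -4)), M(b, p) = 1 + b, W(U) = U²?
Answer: 3060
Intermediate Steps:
Z(c) = 15*c (Z(c) = (8 + 7)*c = 15*c)
h = -15 (h = 15*(1 - 2) = 15*(-1) = -15)
h*(-268 + W(-8)) = -15*(-268 + (-8)²) = -15*(-268 + 64) = -15*(-204) = 3060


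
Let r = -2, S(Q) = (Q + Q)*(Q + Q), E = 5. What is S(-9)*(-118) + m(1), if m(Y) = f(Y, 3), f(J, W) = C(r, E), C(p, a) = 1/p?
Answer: -76465/2 ≈ -38233.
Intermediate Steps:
S(Q) = 4*Q² (S(Q) = (2*Q)*(2*Q) = 4*Q²)
f(J, W) = -½ (f(J, W) = 1/(-2) = -½)
m(Y) = -½
S(-9)*(-118) + m(1) = (4*(-9)²)*(-118) - ½ = (4*81)*(-118) - ½ = 324*(-118) - ½ = -38232 - ½ = -76465/2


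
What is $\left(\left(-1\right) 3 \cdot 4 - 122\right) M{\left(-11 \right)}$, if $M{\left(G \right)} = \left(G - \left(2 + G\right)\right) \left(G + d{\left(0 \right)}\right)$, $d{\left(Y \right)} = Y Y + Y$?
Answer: $-2948$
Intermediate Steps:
$d{\left(Y \right)} = Y + Y^{2}$ ($d{\left(Y \right)} = Y^{2} + Y = Y + Y^{2}$)
$M{\left(G \right)} = - 2 G$ ($M{\left(G \right)} = \left(G - \left(2 + G\right)\right) \left(G + 0 \left(1 + 0\right)\right) = - 2 \left(G + 0 \cdot 1\right) = - 2 \left(G + 0\right) = - 2 G$)
$\left(\left(-1\right) 3 \cdot 4 - 122\right) M{\left(-11 \right)} = \left(\left(-1\right) 3 \cdot 4 - 122\right) \left(\left(-2\right) \left(-11\right)\right) = \left(\left(-3\right) 4 - 122\right) 22 = \left(-12 - 122\right) 22 = \left(-134\right) 22 = -2948$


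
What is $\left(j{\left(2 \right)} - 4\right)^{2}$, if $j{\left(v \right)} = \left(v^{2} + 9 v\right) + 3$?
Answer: $441$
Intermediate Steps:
$j{\left(v \right)} = 3 + v^{2} + 9 v$
$\left(j{\left(2 \right)} - 4\right)^{2} = \left(\left(3 + 2^{2} + 9 \cdot 2\right) - 4\right)^{2} = \left(\left(3 + 4 + 18\right) - 4\right)^{2} = \left(25 - 4\right)^{2} = 21^{2} = 441$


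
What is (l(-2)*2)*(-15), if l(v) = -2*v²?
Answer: 240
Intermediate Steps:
(l(-2)*2)*(-15) = (-2*(-2)²*2)*(-15) = (-2*4*2)*(-15) = -8*2*(-15) = -16*(-15) = 240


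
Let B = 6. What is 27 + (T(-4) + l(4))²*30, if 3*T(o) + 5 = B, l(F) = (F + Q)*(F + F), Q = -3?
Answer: 6331/3 ≈ 2110.3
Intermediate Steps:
l(F) = 2*F*(-3 + F) (l(F) = (F - 3)*(F + F) = (-3 + F)*(2*F) = 2*F*(-3 + F))
T(o) = ⅓ (T(o) = -5/3 + (⅓)*6 = -5/3 + 2 = ⅓)
27 + (T(-4) + l(4))²*30 = 27 + (⅓ + 2*4*(-3 + 4))²*30 = 27 + (⅓ + 2*4*1)²*30 = 27 + (⅓ + 8)²*30 = 27 + (25/3)²*30 = 27 + (625/9)*30 = 27 + 6250/3 = 6331/3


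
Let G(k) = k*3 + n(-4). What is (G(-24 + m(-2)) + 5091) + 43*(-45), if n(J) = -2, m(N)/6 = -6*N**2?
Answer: 2650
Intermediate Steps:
m(N) = -36*N**2 (m(N) = 6*(-6*N**2) = -36*N**2)
G(k) = -2 + 3*k (G(k) = k*3 - 2 = 3*k - 2 = -2 + 3*k)
(G(-24 + m(-2)) + 5091) + 43*(-45) = ((-2 + 3*(-24 - 36*(-2)**2)) + 5091) + 43*(-45) = ((-2 + 3*(-24 - 36*4)) + 5091) - 1935 = ((-2 + 3*(-24 - 144)) + 5091) - 1935 = ((-2 + 3*(-168)) + 5091) - 1935 = ((-2 - 504) + 5091) - 1935 = (-506 + 5091) - 1935 = 4585 - 1935 = 2650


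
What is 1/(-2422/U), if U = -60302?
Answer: 30151/1211 ≈ 24.898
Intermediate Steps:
1/(-2422/U) = 1/(-2422/(-60302)) = 1/(-2422*(-1/60302)) = 1/(1211/30151) = 30151/1211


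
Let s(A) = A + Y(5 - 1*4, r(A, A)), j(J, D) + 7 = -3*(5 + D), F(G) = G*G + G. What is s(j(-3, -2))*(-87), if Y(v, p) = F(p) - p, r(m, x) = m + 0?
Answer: -20880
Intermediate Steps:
r(m, x) = m
F(G) = G + G² (F(G) = G² + G = G + G²)
j(J, D) = -22 - 3*D (j(J, D) = -7 - 3*(5 + D) = -7 + (-15 - 3*D) = -22 - 3*D)
Y(v, p) = -p + p*(1 + p) (Y(v, p) = p*(1 + p) - p = -p + p*(1 + p))
s(A) = A + A²
s(j(-3, -2))*(-87) = ((-22 - 3*(-2))*(1 + (-22 - 3*(-2))))*(-87) = ((-22 + 6)*(1 + (-22 + 6)))*(-87) = -16*(1 - 16)*(-87) = -16*(-15)*(-87) = 240*(-87) = -20880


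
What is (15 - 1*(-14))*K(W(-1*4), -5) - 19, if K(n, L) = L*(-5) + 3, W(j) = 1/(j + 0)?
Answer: 793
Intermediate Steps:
W(j) = 1/j
K(n, L) = 3 - 5*L (K(n, L) = -5*L + 3 = 3 - 5*L)
(15 - 1*(-14))*K(W(-1*4), -5) - 19 = (15 - 1*(-14))*(3 - 5*(-5)) - 19 = (15 + 14)*(3 + 25) - 19 = 29*28 - 19 = 812 - 19 = 793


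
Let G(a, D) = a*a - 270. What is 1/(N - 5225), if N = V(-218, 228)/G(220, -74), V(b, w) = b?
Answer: -24065/125739734 ≈ -0.00019139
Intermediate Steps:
G(a, D) = -270 + a² (G(a, D) = a² - 270 = -270 + a²)
N = -109/24065 (N = -218/(-270 + 220²) = -218/(-270 + 48400) = -218/48130 = -218*1/48130 = -109/24065 ≈ -0.0045294)
1/(N - 5225) = 1/(-109/24065 - 5225) = 1/(-125739734/24065) = -24065/125739734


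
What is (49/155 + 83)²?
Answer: 166771396/24025 ≈ 6941.6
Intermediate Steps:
(49/155 + 83)² = (12914/155)² = 166771396/24025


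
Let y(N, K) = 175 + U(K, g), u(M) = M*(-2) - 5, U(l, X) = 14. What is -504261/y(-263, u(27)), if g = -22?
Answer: -56029/21 ≈ -2668.0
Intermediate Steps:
u(M) = -5 - 2*M (u(M) = -2*M - 5 = -5 - 2*M)
y(N, K) = 189 (y(N, K) = 175 + 14 = 189)
-504261/y(-263, u(27)) = -504261/189 = -504261*1/189 = -56029/21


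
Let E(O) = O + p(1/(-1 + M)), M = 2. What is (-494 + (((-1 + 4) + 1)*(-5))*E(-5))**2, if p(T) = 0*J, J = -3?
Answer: 155236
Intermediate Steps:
p(T) = 0 (p(T) = 0*(-3) = 0)
E(O) = O (E(O) = O + 0 = O)
(-494 + (((-1 + 4) + 1)*(-5))*E(-5))**2 = (-494 + (((-1 + 4) + 1)*(-5))*(-5))**2 = (-494 + ((3 + 1)*(-5))*(-5))**2 = (-494 + (4*(-5))*(-5))**2 = (-494 - 20*(-5))**2 = (-494 + 100)**2 = (-394)**2 = 155236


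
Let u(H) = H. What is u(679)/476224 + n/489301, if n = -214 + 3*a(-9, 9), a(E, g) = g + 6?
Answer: 35964789/33288125632 ≈ 0.0010804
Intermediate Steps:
a(E, g) = 6 + g
n = -169 (n = -214 + 3*(6 + 9) = -214 + 3*15 = -214 + 45 = -169)
u(679)/476224 + n/489301 = 679/476224 - 169/489301 = 679*(1/476224) - 169*1/489301 = 97/68032 - 169/489301 = 35964789/33288125632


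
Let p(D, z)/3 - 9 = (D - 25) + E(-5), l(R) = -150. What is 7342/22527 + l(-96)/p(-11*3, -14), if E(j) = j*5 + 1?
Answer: 1662316/1644471 ≈ 1.0109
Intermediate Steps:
E(j) = 1 + 5*j (E(j) = 5*j + 1 = 1 + 5*j)
p(D, z) = -120 + 3*D (p(D, z) = 27 + 3*((D - 25) + (1 + 5*(-5))) = 27 + 3*((-25 + D) + (1 - 25)) = 27 + 3*((-25 + D) - 24) = 27 + 3*(-49 + D) = 27 + (-147 + 3*D) = -120 + 3*D)
7342/22527 + l(-96)/p(-11*3, -14) = 7342/22527 - 150/(-120 + 3*(-11*3)) = 7342*(1/22527) - 150/(-120 + 3*(-33)) = 7342/22527 - 150/(-120 - 99) = 7342/22527 - 150/(-219) = 7342/22527 - 150*(-1/219) = 7342/22527 + 50/73 = 1662316/1644471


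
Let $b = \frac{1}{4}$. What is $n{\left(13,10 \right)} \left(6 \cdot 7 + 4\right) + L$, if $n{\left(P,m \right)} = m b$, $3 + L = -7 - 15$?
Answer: $90$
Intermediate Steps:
$L = -25$ ($L = -3 - 22 = -25$)
$b = \frac{1}{4} \approx 0.25$
$n{\left(P,m \right)} = \frac{m}{4}$ ($n{\left(P,m \right)} = m \frac{1}{4} = \frac{m}{4}$)
$n{\left(13,10 \right)} \left(6 \cdot 7 + 4\right) + L = \frac{1}{4} \cdot 10 \left(6 \cdot 7 + 4\right) - 25 = \frac{5 \left(42 + 4\right)}{2} - 25 = \frac{5}{2} \cdot 46 - 25 = 115 - 25 = 90$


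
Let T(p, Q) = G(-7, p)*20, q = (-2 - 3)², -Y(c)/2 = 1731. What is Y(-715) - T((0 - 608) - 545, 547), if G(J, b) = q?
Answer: -3962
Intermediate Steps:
Y(c) = -3462 (Y(c) = -2*1731 = -3462)
q = 25 (q = (-5)² = 25)
G(J, b) = 25
T(p, Q) = 500 (T(p, Q) = 25*20 = 500)
Y(-715) - T((0 - 608) - 545, 547) = -3462 - 1*500 = -3462 - 500 = -3962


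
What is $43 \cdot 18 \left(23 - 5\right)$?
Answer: $13932$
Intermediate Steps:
$43 \cdot 18 \left(23 - 5\right) = 774 \left(23 - 5\right) = 774 \cdot 18 = 13932$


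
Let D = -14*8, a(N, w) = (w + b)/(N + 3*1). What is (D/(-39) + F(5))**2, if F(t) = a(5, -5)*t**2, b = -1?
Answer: 6135529/24336 ≈ 252.12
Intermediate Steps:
a(N, w) = (-1 + w)/(3 + N) (a(N, w) = (w - 1)/(N + 3*1) = (-1 + w)/(N + 3) = (-1 + w)/(3 + N))
F(t) = -3*t**2/4 (F(t) = ((-1 - 5)/(3 + 5))*t**2 = (-6/8)*t**2 = ((1/8)*(-6))*t**2 = -3*t**2/4)
D = -112
(D/(-39) + F(5))**2 = (-112/(-39) - 3/4*5**2)**2 = (-112*(-1/39) - 3/4*25)**2 = (112/39 - 75/4)**2 = (-2477/156)**2 = 6135529/24336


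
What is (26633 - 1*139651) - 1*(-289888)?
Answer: 176870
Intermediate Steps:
(26633 - 1*139651) - 1*(-289888) = (26633 - 139651) + 289888 = -113018 + 289888 = 176870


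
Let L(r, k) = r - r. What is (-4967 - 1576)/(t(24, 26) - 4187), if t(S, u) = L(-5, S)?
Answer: 6543/4187 ≈ 1.5627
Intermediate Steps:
L(r, k) = 0
t(S, u) = 0
(-4967 - 1576)/(t(24, 26) - 4187) = (-4967 - 1576)/(0 - 4187) = -6543/(-4187) = -6543*(-1/4187) = 6543/4187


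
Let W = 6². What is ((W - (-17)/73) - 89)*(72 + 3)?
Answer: -288900/73 ≈ -3957.5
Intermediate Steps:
W = 36
((W - (-17)/73) - 89)*(72 + 3) = ((36 - (-17)/73) - 89)*(72 + 3) = ((36 - (-17)/73) - 89)*75 = ((36 - 1*(-17/73)) - 89)*75 = ((36 + 17/73) - 89)*75 = (2645/73 - 89)*75 = -3852/73*75 = -288900/73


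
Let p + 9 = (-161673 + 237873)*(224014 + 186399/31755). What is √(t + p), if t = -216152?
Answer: √76502870104598911/2117 ≈ 1.3065e+5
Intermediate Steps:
p = 36137854903467/2117 (p = -9 + (-161673 + 237873)*(224014 + 186399/31755) = -9 + 76200*(224014 + 186399*(1/31755)) = -9 + 76200*(224014 + 62133/10585) = -9 + 76200*(2371250323/10585) = -9 + 36137854922520/2117 = 36137854903467/2117 ≈ 1.7070e+10)
√(t + p) = √(-216152 + 36137854903467/2117) = √(36137397309683/2117) = √76502870104598911/2117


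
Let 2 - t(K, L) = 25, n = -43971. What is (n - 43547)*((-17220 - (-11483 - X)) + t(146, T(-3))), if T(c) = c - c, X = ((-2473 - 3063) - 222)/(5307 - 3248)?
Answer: 1038453405764/2059 ≈ 5.0435e+8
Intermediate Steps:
X = -5758/2059 (X = (-5536 - 222)/2059 = -5758*1/2059 = -5758/2059 ≈ -2.7965)
T(c) = 0
t(K, L) = -23 (t(K, L) = 2 - 1*25 = 2 - 25 = -23)
(n - 43547)*((-17220 - (-11483 - X)) + t(146, T(-3))) = (-43971 - 43547)*((-17220 - (-11483 - 1*(-5758/2059))) - 23) = -87518*((-17220 - (-11483 + 5758/2059)) - 23) = -87518*((-17220 - 1*(-23637739/2059)) - 23) = -87518*((-17220 + 23637739/2059) - 23) = -87518*(-11818241/2059 - 23) = -87518*(-11865598/2059) = 1038453405764/2059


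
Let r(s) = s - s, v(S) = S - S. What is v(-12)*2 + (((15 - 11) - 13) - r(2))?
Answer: -9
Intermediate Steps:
v(S) = 0
r(s) = 0
v(-12)*2 + (((15 - 11) - 13) - r(2)) = 0*2 + (((15 - 11) - 13) - 1*0) = 0 + ((4 - 13) + 0) = 0 + (-9 + 0) = 0 - 9 = -9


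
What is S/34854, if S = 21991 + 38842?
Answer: 60833/34854 ≈ 1.7454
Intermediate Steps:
S = 60833
S/34854 = 60833/34854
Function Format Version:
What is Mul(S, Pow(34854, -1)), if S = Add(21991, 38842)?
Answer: Rational(60833, 34854) ≈ 1.7454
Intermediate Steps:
S = 60833
Mul(S, Pow(34854, -1)) = Mul(60833, Pow(34854, -1)) = Mul(60833, Rational(1, 34854)) = Rational(60833, 34854)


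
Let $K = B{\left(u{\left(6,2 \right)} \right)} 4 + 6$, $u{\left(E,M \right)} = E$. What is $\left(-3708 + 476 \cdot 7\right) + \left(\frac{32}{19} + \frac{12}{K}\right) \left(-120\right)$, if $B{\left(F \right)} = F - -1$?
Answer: $- \frac{200408}{323} \approx -620.46$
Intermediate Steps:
$B{\left(F \right)} = 1 + F$ ($B{\left(F \right)} = F + 1 = 1 + F$)
$K = 34$ ($K = \left(1 + 6\right) 4 + 6 = 7 \cdot 4 + 6 = 28 + 6 = 34$)
$\left(-3708 + 476 \cdot 7\right) + \left(\frac{32}{19} + \frac{12}{K}\right) \left(-120\right) = \left(-3708 + 476 \cdot 7\right) + \left(\frac{32}{19} + \frac{12}{34}\right) \left(-120\right) = \left(-3708 + 3332\right) + \left(32 \cdot \frac{1}{19} + 12 \cdot \frac{1}{34}\right) \left(-120\right) = -376 + \left(\frac{32}{19} + \frac{6}{17}\right) \left(-120\right) = -376 + \frac{658}{323} \left(-120\right) = -376 - \frac{78960}{323} = - \frac{200408}{323}$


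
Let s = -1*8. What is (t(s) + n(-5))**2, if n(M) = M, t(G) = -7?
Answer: 144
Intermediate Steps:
s = -8
(t(s) + n(-5))**2 = (-7 - 5)**2 = (-12)**2 = 144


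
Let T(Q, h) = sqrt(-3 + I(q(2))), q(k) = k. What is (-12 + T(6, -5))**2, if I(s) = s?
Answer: (12 - I)**2 ≈ 143.0 - 24.0*I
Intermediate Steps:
T(Q, h) = I (T(Q, h) = sqrt(-3 + 2) = sqrt(-1) = I)
(-12 + T(6, -5))**2 = (-12 + I)**2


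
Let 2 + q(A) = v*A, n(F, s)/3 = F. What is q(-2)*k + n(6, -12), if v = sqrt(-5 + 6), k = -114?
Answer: 474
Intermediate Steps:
n(F, s) = 3*F
v = 1 (v = sqrt(1) = 1)
q(A) = -2 + A (q(A) = -2 + 1*A = -2 + A)
q(-2)*k + n(6, -12) = (-2 - 2)*(-114) + 3*6 = -4*(-114) + 18 = 456 + 18 = 474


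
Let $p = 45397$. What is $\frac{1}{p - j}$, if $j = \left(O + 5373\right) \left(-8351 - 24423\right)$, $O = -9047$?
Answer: $- \frac{1}{120366279} \approx -8.308 \cdot 10^{-9}$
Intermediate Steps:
$j = 120411676$ ($j = \left(-9047 + 5373\right) \left(-8351 - 24423\right) = \left(-3674\right) \left(-32774\right) = 120411676$)
$\frac{1}{p - j} = \frac{1}{45397 - 120411676} = \frac{1}{-120366279} = - \frac{1}{120366279}$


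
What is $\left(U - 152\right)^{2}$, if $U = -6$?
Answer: $24964$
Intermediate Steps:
$\left(U - 152\right)^{2} = \left(-6 - 152\right)^{2} = \left(-158\right)^{2} = 24964$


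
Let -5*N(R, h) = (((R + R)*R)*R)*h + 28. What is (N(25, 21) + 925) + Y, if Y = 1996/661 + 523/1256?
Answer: -540998483653/4151080 ≈ -1.3033e+5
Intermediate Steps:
N(R, h) = -28/5 - 2*h*R**3/5 (N(R, h) = -((((R + R)*R)*R)*h + 28)/5 = -((((2*R)*R)*R)*h + 28)/5 = -(((2*R**2)*R)*h + 28)/5 = -((2*R**3)*h + 28)/5 = -(2*h*R**3 + 28)/5 = -(28 + 2*h*R**3)/5 = -28/5 - 2*h*R**3/5)
Y = 2852679/830216 (Y = 1996*(1/661) + 523*(1/1256) = 1996/661 + 523/1256 = 2852679/830216 ≈ 3.4361)
(N(25, 21) + 925) + Y = ((-28/5 - 2/5*21*25**3) + 925) + 2852679/830216 = ((-28/5 - 2/5*21*15625) + 925) + 2852679/830216 = ((-28/5 - 131250) + 925) + 2852679/830216 = (-656278/5 + 925) + 2852679/830216 = -651653/5 + 2852679/830216 = -540998483653/4151080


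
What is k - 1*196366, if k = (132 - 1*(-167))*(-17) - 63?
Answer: -201512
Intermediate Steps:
k = -5146 (k = (132 + 167)*(-17) - 63 = 299*(-17) - 63 = -5083 - 63 = -5146)
k - 1*196366 = -5146 - 1*196366 = -5146 - 196366 = -201512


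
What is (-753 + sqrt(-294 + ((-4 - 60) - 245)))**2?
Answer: 566406 - 4518*I*sqrt(67) ≈ 5.6641e+5 - 36981.0*I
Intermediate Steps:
(-753 + sqrt(-294 + ((-4 - 60) - 245)))**2 = (-753 + sqrt(-294 + (-64 - 245)))**2 = (-753 + sqrt(-294 - 309))**2 = (-753 + sqrt(-603))**2 = (-753 + 3*I*sqrt(67))**2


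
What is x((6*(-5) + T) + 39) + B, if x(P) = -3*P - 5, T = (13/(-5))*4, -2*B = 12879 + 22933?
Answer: -89534/5 ≈ -17907.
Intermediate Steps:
B = -17906 (B = -(12879 + 22933)/2 = -½*35812 = -17906)
T = -52/5 (T = (13*(-⅕))*4 = -13/5*4 = -52/5 ≈ -10.400)
x(P) = -5 - 3*P
x((6*(-5) + T) + 39) + B = (-5 - 3*((6*(-5) - 52/5) + 39)) - 17906 = (-5 - 3*((-30 - 52/5) + 39)) - 17906 = (-5 - 3*(-202/5 + 39)) - 17906 = (-5 - 3*(-7/5)) - 17906 = (-5 + 21/5) - 17906 = -⅘ - 17906 = -89534/5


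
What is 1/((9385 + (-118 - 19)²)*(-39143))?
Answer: -1/1102032022 ≈ -9.0741e-10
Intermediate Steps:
1/((9385 + (-118 - 19)²)*(-39143)) = -1/39143/(9385 + (-137)²) = -1/39143/(9385 + 18769) = -1/39143/28154 = (1/28154)*(-1/39143) = -1/1102032022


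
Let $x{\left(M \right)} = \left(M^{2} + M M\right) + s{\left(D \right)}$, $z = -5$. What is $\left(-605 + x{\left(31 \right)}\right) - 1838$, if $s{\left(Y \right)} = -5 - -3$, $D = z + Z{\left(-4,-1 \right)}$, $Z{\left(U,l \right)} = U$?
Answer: $-523$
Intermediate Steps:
$D = -9$ ($D = -5 - 4 = -9$)
$s{\left(Y \right)} = -2$ ($s{\left(Y \right)} = -5 + 3 = -2$)
$x{\left(M \right)} = -2 + 2 M^{2}$ ($x{\left(M \right)} = \left(M^{2} + M M\right) - 2 = \left(M^{2} + M^{2}\right) - 2 = 2 M^{2} - 2 = -2 + 2 M^{2}$)
$\left(-605 + x{\left(31 \right)}\right) - 1838 = \left(-605 - \left(2 - 2 \cdot 31^{2}\right)\right) - 1838 = \left(-605 + \left(-2 + 2 \cdot 961\right)\right) - 1838 = \left(-605 + \left(-2 + 1922\right)\right) - 1838 = \left(-605 + 1920\right) - 1838 = 1315 - 1838 = -523$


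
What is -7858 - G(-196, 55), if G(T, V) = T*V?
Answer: 2922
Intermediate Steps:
-7858 - G(-196, 55) = -7858 - (-196)*55 = -7858 - 1*(-10780) = -7858 + 10780 = 2922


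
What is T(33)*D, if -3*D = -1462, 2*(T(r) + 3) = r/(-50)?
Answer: -81141/50 ≈ -1622.8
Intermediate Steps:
T(r) = -3 - r/100 (T(r) = -3 + (r/(-50))/2 = -3 + (r*(-1/50))/2 = -3 + (-r/50)/2 = -3 - r/100)
D = 1462/3 (D = -⅓*(-1462) = 1462/3 ≈ 487.33)
T(33)*D = (-3 - 1/100*33)*(1462/3) = (-3 - 33/100)*(1462/3) = -333/100*1462/3 = -81141/50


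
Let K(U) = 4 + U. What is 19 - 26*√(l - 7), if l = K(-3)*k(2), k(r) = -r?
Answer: 19 - 78*I ≈ 19.0 - 78.0*I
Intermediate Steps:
l = -2 (l = (4 - 3)*(-1*2) = 1*(-2) = -2)
19 - 26*√(l - 7) = 19 - 26*√(-2 - 7) = 19 - 78*I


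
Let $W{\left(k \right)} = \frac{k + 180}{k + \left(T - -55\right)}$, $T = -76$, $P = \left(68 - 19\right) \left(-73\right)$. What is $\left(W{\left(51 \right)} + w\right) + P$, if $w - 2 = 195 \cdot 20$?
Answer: $\frac{3327}{10} \approx 332.7$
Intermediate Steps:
$P = -3577$ ($P = 49 \left(-73\right) = -3577$)
$w = 3902$ ($w = 2 + 195 \cdot 20 = 2 + 3900 = 3902$)
$W{\left(k \right)} = \frac{180 + k}{-21 + k}$ ($W{\left(k \right)} = \frac{k + 180}{k - 21} = \frac{180 + k}{k + \left(-76 + 55\right)} = \frac{180 + k}{k - 21} = \frac{180 + k}{-21 + k}$)
$\left(W{\left(51 \right)} + w\right) + P = \left(\frac{180 + 51}{-21 + 51} + 3902\right) - 3577 = \left(\frac{1}{30} \cdot 231 + 3902\right) - 3577 = \left(\frac{77}{10} + 3902\right) - 3577 = \frac{39097}{10} - 3577 = \frac{3327}{10}$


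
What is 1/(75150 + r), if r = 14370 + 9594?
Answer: 1/99114 ≈ 1.0089e-5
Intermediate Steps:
r = 23964
1/(75150 + r) = 1/(75150 + 23964) = 1/99114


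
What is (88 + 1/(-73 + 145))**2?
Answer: 40157569/5184 ≈ 7746.4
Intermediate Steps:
(88 + 1/(-73 + 145))**2 = (88 + 1/72)**2 = (6337/72)**2 = 40157569/5184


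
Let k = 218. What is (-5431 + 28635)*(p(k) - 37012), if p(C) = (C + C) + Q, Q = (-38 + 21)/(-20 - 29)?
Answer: -41586371228/49 ≈ -8.4870e+8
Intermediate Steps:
Q = 17/49 (Q = -17/(-49) = -17*(-1/49) = 17/49 ≈ 0.34694)
p(C) = 17/49 + 2*C (p(C) = (C + C) + 17/49 = 2*C + 17/49 = 17/49 + 2*C)
(-5431 + 28635)*(p(k) - 37012) = (-5431 + 28635)*((17/49 + 2*218) - 37012) = 23204*((17/49 + 436) - 37012) = 23204*(21381/49 - 37012) = 23204*(-1792207/49) = -41586371228/49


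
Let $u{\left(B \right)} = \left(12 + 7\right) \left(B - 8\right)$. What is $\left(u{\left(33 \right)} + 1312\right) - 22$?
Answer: $1765$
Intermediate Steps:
$u{\left(B \right)} = -152 + 19 B$ ($u{\left(B \right)} = 19 \left(-8 + B\right) = -152 + 19 B$)
$\left(u{\left(33 \right)} + 1312\right) - 22 = \left(\left(-152 + 19 \cdot 33\right) + 1312\right) - 22 = \left(\left(-152 + 627\right) + 1312\right) - 22 = \left(475 + 1312\right) - 22 = 1787 - 22 = 1765$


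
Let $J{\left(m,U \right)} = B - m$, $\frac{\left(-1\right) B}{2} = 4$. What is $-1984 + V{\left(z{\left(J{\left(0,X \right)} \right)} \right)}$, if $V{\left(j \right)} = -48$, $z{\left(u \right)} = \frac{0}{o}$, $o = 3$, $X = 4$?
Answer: $-2032$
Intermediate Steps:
$B = -8$ ($B = \left(-2\right) 4 = -8$)
$J{\left(m,U \right)} = -8 - m$
$z{\left(u \right)} = 0$ ($z{\left(u \right)} = \frac{0}{3} = 0 \cdot \frac{1}{3} = 0$)
$-1984 + V{\left(z{\left(J{\left(0,X \right)} \right)} \right)} = -1984 - 48 = -2032$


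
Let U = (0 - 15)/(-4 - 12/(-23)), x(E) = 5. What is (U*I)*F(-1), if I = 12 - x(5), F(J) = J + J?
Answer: -483/8 ≈ -60.375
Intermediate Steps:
F(J) = 2*J
U = 69/16 (U = -15/(-4 - 12*(-1/23)) = -15/(-4 + 12/23) = -15/(-80/23) = -15*(-23/80) = 69/16 ≈ 4.3125)
I = 7 (I = 12 - 1*5 = 12 - 5 = 7)
(U*I)*F(-1) = ((69/16)*7)*(2*(-1)) = (483/16)*(-2) = -483/8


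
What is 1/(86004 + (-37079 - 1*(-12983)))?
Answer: 1/61908 ≈ 1.6153e-5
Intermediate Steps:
1/(86004 + (-37079 - 1*(-12983))) = 1/(86004 + (-37079 + 12983)) = 1/(86004 - 24096) = 1/61908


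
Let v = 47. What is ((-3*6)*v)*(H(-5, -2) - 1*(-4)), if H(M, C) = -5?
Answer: 846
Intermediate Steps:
((-3*6)*v)*(H(-5, -2) - 1*(-4)) = (-3*6*47)*(-5 - 1*(-4)) = (-18*47)*(-5 + 4) = -846*(-1) = 846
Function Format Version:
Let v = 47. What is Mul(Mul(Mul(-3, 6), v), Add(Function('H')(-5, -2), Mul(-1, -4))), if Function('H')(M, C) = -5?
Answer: 846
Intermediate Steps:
Mul(Mul(Mul(-3, 6), v), Add(Function('H')(-5, -2), Mul(-1, -4))) = Mul(Mul(Mul(-3, 6), 47), Add(-5, Mul(-1, -4))) = Mul(Mul(-18, 47), Add(-5, 4)) = Mul(-846, -1) = 846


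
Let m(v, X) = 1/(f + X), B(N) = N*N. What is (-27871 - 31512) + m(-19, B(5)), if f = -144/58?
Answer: -38777070/653 ≈ -59383.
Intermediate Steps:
f = -72/29 (f = -144*1/58 = -72/29 ≈ -2.4828)
B(N) = N²
m(v, X) = 1/(-72/29 + X)
(-27871 - 31512) + m(-19, B(5)) = (-27871 - 31512) + 29/(-72 + 29*5²) = -59383 + 29/(-72 + 29*25) = -59383 + 29/(-72 + 725) = -59383 + 29/653 = -38777070/653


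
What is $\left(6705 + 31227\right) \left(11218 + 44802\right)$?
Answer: $2124950640$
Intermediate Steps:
$\left(6705 + 31227\right) \left(11218 + 44802\right) = 37932 \cdot 56020 = 2124950640$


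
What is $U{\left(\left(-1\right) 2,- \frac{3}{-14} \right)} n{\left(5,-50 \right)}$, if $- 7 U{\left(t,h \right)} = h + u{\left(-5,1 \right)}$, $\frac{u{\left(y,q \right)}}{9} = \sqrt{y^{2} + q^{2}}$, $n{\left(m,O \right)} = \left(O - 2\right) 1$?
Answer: $\frac{78}{49} + \frac{468 \sqrt{26}}{7} \approx 342.5$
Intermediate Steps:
$n{\left(m,O \right)} = -2 + O$ ($n{\left(m,O \right)} = \left(-2 + O\right) 1 = -2 + O$)
$u{\left(y,q \right)} = 9 \sqrt{q^{2} + y^{2}}$ ($u{\left(y,q \right)} = 9 \sqrt{y^{2} + q^{2}} = 9 \sqrt{q^{2} + y^{2}}$)
$U{\left(t,h \right)} = - \frac{9 \sqrt{26}}{7} - \frac{h}{7}$ ($U{\left(t,h \right)} = - \frac{h + 9 \sqrt{1^{2} + \left(-5\right)^{2}}}{7} = - \frac{h + 9 \sqrt{1 + 25}}{7} = - \frac{h + 9 \sqrt{26}}{7} = - \frac{9 \sqrt{26}}{7} - \frac{h}{7}$)
$U{\left(\left(-1\right) 2,- \frac{3}{-14} \right)} n{\left(5,-50 \right)} = \left(- \frac{9 \sqrt{26}}{7} - \frac{\left(-3\right) \frac{1}{-14}}{7}\right) \left(-2 - 50\right) = \left(- \frac{9 \sqrt{26}}{7} - \frac{\left(-3\right) \left(- \frac{1}{14}\right)}{7}\right) \left(-52\right) = \left(- \frac{9 \sqrt{26}}{7} - \frac{3}{98}\right) \left(-52\right) = \left(- \frac{3}{98} - \frac{9 \sqrt{26}}{7}\right) \left(-52\right) = \frac{78}{49} + \frac{468 \sqrt{26}}{7}$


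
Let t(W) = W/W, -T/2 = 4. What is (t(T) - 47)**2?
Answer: 2116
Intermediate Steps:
T = -8 (T = -2*4 = -8)
t(W) = 1
(t(T) - 47)**2 = (1 - 47)**2 = (-46)**2 = 2116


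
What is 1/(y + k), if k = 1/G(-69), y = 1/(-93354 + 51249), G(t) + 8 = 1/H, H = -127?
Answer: -14273595/1782784 ≈ -8.0063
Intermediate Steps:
G(t) = -1017/127 (G(t) = -8 + 1/(-127) = -8 - 1/127 = -1017/127)
y = -1/42105 (y = 1/(-42105) = -1/42105 ≈ -2.3750e-5)
k = -127/1017 (k = 1/(-1017/127) = -127/1017 ≈ -0.12488)
1/(y + k) = 1/(-1/42105 - 127/1017) = 1/(-1782784/14273595) = -14273595/1782784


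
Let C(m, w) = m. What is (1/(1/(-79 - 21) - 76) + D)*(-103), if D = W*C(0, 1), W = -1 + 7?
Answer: 10300/7601 ≈ 1.3551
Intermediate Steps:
W = 6
D = 0 (D = 6*0 = 0)
(1/(1/(-79 - 21) - 76) + D)*(-103) = (1/(1/(-79 - 21) - 76) + 0)*(-103) = (1/(1/(-100) - 76) + 0)*(-103) = (1/(-1/100 - 76) + 0)*(-103) = (1/(-7601/100) + 0)*(-103) = (-100/7601 + 0)*(-103) = -100/7601*(-103) = 10300/7601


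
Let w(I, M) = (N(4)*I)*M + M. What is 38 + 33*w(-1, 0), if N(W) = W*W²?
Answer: 38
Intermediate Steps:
N(W) = W³
w(I, M) = M + 64*I*M (w(I, M) = (4³*I)*M + M = (64*I)*M + M = 64*I*M + M = M + 64*I*M)
38 + 33*w(-1, 0) = 38 + 33*(0*(1 + 64*(-1))) = 38 + 33*(0*(1 - 64)) = 38 + 33*(0*(-63)) = 38 + 33*0 = 38 + 0 = 38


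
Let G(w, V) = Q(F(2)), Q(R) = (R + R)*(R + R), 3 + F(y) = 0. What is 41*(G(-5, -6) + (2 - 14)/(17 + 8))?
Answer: 36408/25 ≈ 1456.3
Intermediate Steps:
F(y) = -3 (F(y) = -3 + 0 = -3)
Q(R) = 4*R² (Q(R) = (2*R)*(2*R) = 4*R²)
G(w, V) = 36 (G(w, V) = 4*(-3)² = 4*9 = 36)
41*(G(-5, -6) + (2 - 14)/(17 + 8)) = 41*(36 + (2 - 14)/(17 + 8)) = 41*(36 - 12/25) = 41*(888/25) = 36408/25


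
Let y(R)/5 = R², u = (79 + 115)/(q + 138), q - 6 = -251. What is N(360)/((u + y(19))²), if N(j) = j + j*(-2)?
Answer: -4121640/37226229481 ≈ -0.00011072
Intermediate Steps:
q = -245 (q = 6 - 251 = -245)
N(j) = -j (N(j) = j - 2*j = -j)
u = -194/107 (u = (79 + 115)/(-245 + 138) = 194/(-107) = 194*(-1/107) = -194/107 ≈ -1.8131)
y(R) = 5*R²
N(360)/((u + y(19))²) = (-1*360)/((-194/107 + 5*19²)²) = -360/(-194/107 + 5*361)² = -360/(-194/107 + 1805)² = -360/((192941/107)²) = -360/37226229481/11449 = -360*11449/37226229481 = -4121640/37226229481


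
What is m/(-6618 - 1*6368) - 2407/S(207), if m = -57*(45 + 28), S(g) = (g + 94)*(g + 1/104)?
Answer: 551476127/1957029158 ≈ 0.28179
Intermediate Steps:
S(g) = (94 + g)*(1/104 + g) (S(g) = (94 + g)*(g + 1/104) = (94 + g)*(1/104 + g))
m = -4161 (m = -57*73 = -4161)
m/(-6618 - 1*6368) - 2407/S(207) = -4161/(-6618 - 1*6368) - 2407/(47/52 + 207**2 + (9777/104)*207) = -4161/(-6618 - 6368) - 2407/(47/52 + 42849 + 2023839/104) = -4161/(-12986) - 2407/6480229/104 = -4161*(-1/12986) - 2407*104/6480229 = 4161/12986 - 250328/6480229 = 551476127/1957029158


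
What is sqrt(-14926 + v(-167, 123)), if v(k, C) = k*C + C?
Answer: 188*I ≈ 188.0*I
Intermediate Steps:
v(k, C) = C + C*k (v(k, C) = C*k + C = C + C*k)
sqrt(-14926 + v(-167, 123)) = sqrt(-14926 + 123*(1 - 167)) = sqrt(-14926 + 123*(-166)) = sqrt(-14926 - 20418) = sqrt(-35344) = 188*I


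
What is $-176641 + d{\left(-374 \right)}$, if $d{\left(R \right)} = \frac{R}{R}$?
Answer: $-176640$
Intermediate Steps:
$d{\left(R \right)} = 1$
$-176641 + d{\left(-374 \right)} = -176641 + 1 = -176640$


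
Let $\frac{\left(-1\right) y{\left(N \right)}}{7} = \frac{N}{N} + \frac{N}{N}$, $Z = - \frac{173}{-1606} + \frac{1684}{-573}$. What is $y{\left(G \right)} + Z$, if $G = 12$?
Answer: $- \frac{15488707}{920238} \approx -16.831$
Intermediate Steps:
$Z = - \frac{2605375}{920238}$ ($Z = \left(-173\right) \left(- \frac{1}{1606}\right) + 1684 \left(- \frac{1}{573}\right) = \frac{173}{1606} - \frac{1684}{573} = - \frac{2605375}{920238} \approx -2.8312$)
$y{\left(N \right)} = -14$ ($y{\left(N \right)} = - 7 \left(\frac{N}{N} + \frac{N}{N}\right) = - 7 \left(1 + 1\right) = \left(-7\right) 2 = -14$)
$y{\left(G \right)} + Z = -14 - \frac{2605375}{920238} = - \frac{15488707}{920238}$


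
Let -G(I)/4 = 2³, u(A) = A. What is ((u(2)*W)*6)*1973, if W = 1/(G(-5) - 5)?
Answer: -23676/37 ≈ -639.89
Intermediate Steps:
G(I) = -32 (G(I) = -4*2³ = -4*8 = -32)
W = -1/37 (W = 1/(-32 - 5) = 1/(-37) = -1/37 ≈ -0.027027)
((u(2)*W)*6)*1973 = ((2*(-1/37))*6)*1973 = -2/37*6*1973 = -12/37*1973 = -23676/37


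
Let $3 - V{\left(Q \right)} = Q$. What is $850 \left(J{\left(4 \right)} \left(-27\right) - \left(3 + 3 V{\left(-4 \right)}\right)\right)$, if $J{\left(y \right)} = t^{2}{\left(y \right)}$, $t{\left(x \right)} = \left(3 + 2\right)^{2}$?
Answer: $-14364150$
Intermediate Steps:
$t{\left(x \right)} = 25$ ($t{\left(x \right)} = 5^{2} = 25$)
$V{\left(Q \right)} = 3 - Q$
$J{\left(y \right)} = 625$ ($J{\left(y \right)} = 25^{2} = 625$)
$850 \left(J{\left(4 \right)} \left(-27\right) - \left(3 + 3 V{\left(-4 \right)}\right)\right) = 850 \left(625 \left(-27\right) - \left(3 + 3 \left(3 - -4\right)\right)\right) = 850 \left(-16875 - \left(3 + 3 \left(3 + 4\right)\right)\right) = 850 \left(-16875 - 24\right) = 850 \left(-16899\right) = -14364150$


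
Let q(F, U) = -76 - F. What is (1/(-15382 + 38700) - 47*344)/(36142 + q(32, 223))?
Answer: -377005423/840240812 ≈ -0.44869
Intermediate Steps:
(1/(-15382 + 38700) - 47*344)/(36142 + q(32, 223)) = (1/(-15382 + 38700) - 47*344)/(36142 + (-76 - 1*32)) = (1/23318 - 16168)/(36142 + (-76 - 32)) = (1/23318 - 16168)/(36142 - 108) = -377005423/23318/36034 = -377005423/23318*1/36034 = -377005423/840240812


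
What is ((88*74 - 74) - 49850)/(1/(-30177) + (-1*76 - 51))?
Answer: 327510981/958120 ≈ 341.83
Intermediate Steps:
((88*74 - 74) - 49850)/(1/(-30177) + (-1*76 - 51)) = ((6512 - 74) - 49850)/(-1/30177 + (-76 - 51)) = (6438 - 49850)/(-1/30177 - 127) = -43412/(-3832480/30177) = -43412*(-30177/3832480) = 327510981/958120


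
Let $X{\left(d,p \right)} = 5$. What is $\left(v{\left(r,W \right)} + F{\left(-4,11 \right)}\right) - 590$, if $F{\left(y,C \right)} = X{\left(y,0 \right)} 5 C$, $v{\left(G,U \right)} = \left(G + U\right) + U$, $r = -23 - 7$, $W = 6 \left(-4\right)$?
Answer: $-393$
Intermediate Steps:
$W = -24$
$r = -30$
$v{\left(G,U \right)} = G + 2 U$
$F{\left(y,C \right)} = 25 C$ ($F{\left(y,C \right)} = 5 \cdot 5 C = 25 C$)
$\left(v{\left(r,W \right)} + F{\left(-4,11 \right)}\right) - 590 = \left(\left(-30 + 2 \left(-24\right)\right) + 25 \cdot 11\right) - 590 = \left(\left(-30 - 48\right) + 275\right) - 590 = \left(-78 + 275\right) - 590 = 197 - 590 = -393$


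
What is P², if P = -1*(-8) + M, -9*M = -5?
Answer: 5929/81 ≈ 73.198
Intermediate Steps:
M = 5/9 (M = -⅑*(-5) = 5/9 ≈ 0.55556)
P = 77/9 (P = -1*(-8) + 5/9 = 8 + 5/9 = 77/9 ≈ 8.5556)
P² = (77/9)² = 5929/81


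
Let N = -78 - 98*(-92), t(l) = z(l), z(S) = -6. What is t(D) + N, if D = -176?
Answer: 8932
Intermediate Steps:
t(l) = -6
N = 8938 (N = -78 + 9016 = 8938)
t(D) + N = -6 + 8938 = 8932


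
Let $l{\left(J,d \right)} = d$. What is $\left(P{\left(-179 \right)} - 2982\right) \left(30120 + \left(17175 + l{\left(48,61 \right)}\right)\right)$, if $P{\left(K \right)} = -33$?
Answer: $-142778340$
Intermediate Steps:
$\left(P{\left(-179 \right)} - 2982\right) \left(30120 + \left(17175 + l{\left(48,61 \right)}\right)\right) = \left(-33 - 2982\right) \left(30120 + \left(17175 + 61\right)\right) = - 3015 \left(30120 + 17236\right) = \left(-3015\right) 47356 = -142778340$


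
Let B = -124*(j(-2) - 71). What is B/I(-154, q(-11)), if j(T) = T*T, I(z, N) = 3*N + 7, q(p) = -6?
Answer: -8308/11 ≈ -755.27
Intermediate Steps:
I(z, N) = 7 + 3*N
j(T) = T²
B = 8308 (B = -124*((-2)² - 71) = -124*(4 - 71) = -124*(-67) = 8308)
B/I(-154, q(-11)) = 8308/(7 + 3*(-6)) = 8308/(7 - 18) = 8308/(-11) = 8308*(-1/11) = -8308/11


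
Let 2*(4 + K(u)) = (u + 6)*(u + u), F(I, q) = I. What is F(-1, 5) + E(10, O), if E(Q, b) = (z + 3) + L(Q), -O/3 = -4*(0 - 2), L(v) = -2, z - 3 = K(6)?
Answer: 71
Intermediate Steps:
K(u) = -4 + u*(6 + u) (K(u) = -4 + ((u + 6)*(u + u))/2 = -4 + ((6 + u)*(2*u))/2 = -4 + (2*u*(6 + u))/2 = -4 + u*(6 + u))
z = 71 (z = 3 + (-4 + 6² + 6*6) = 3 + (-4 + 36 + 36) = 3 + 68 = 71)
O = -24 (O = -(-12)*(0 - 2) = -(-12)*(-2) = -3*8 = -24)
E(Q, b) = 72 (E(Q, b) = (71 + 3) - 2 = 74 - 2 = 72)
F(-1, 5) + E(10, O) = -1 + 72 = 71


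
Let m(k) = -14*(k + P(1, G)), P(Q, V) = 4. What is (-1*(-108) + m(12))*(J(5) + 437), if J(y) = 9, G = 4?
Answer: -51736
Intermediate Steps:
m(k) = -56 - 14*k (m(k) = -14*(k + 4) = -14*(4 + k) = -56 - 14*k)
(-1*(-108) + m(12))*(J(5) + 437) = (-1*(-108) + (-56 - 14*12))*(9 + 437) = (108 + (-56 - 168))*446 = (108 - 224)*446 = -116*446 = -51736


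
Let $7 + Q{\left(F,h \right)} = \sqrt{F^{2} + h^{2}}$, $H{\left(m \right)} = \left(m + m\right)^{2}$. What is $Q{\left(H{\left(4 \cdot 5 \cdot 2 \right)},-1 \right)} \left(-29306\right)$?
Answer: $205142 - 29306 \sqrt{40960001} \approx -1.8735 \cdot 10^{8}$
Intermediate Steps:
$H{\left(m \right)} = 4 m^{2}$ ($H{\left(m \right)} = \left(2 m\right)^{2} = 4 m^{2}$)
$Q{\left(F,h \right)} = -7 + \sqrt{F^{2} + h^{2}}$
$Q{\left(H{\left(4 \cdot 5 \cdot 2 \right)},-1 \right)} \left(-29306\right) = \left(-7 + \sqrt{\left(4 \left(4 \cdot 5 \cdot 2\right)^{2}\right)^{2} + \left(-1\right)^{2}}\right) \left(-29306\right) = \left(-7 + \sqrt{\left(4 \left(20 \cdot 2\right)^{2}\right)^{2} + 1}\right) \left(-29306\right) = \left(-7 + \sqrt{\left(4 \cdot 40^{2}\right)^{2} + 1}\right) \left(-29306\right) = \left(-7 + \sqrt{\left(4 \cdot 1600\right)^{2} + 1}\right) \left(-29306\right) = \left(-7 + \sqrt{6400^{2} + 1}\right) \left(-29306\right) = \left(-7 + \sqrt{40960000 + 1}\right) \left(-29306\right) = \left(-7 + \sqrt{40960001}\right) \left(-29306\right) = 205142 - 29306 \sqrt{40960001}$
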